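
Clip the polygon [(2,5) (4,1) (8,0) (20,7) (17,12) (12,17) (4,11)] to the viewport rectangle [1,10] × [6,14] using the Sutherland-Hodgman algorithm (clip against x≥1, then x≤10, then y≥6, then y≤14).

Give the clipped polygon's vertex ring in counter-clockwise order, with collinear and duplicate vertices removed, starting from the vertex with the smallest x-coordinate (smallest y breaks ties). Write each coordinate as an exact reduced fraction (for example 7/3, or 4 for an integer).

1. After x ≥ 1: [(2,5) (4,1) (8,0) (20,7) (17,12) (12,17) (4,11)]
2. After x ≤ 10: [(2,5) (4,1) (8,0) (10,7/6) (10,31/2) (4,11)]
3. After y ≥ 6: [(7/3,6) (10,6) (10,31/2) (4,11)]
4. After y ≤ 14: [(7/3,6) (10,6) (10,14) (8,14) (4,11)]
5. Canonical ring: [(7/3,6) (10,6) (10,14) (8,14) (4,11)]

Clipped polygon: [(7/3,6) (10,6) (10,14) (8,14) (4,11)]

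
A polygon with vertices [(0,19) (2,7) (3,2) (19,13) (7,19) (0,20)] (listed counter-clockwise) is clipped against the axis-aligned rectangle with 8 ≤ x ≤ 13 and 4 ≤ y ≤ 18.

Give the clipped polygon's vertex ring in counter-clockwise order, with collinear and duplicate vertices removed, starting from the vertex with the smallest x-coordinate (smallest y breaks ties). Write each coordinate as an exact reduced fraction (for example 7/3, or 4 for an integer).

1. After x ≥ 8: [(8,87/16) (19,13) (8,37/2)]
2. After x ≤ 13: [(8,87/16) (13,71/8) (13,16) (8,37/2)]
3. After y ≥ 4: [(8,87/16) (13,71/8) (13,16) (8,37/2)]
4. After y ≤ 18: [(8,18) (8,87/16) (13,71/8) (13,16) (9,18)]
5. Canonical ring: [(8,87/16) (13,71/8) (13,16) (9,18) (8,18)]

Clipped polygon: [(8,87/16) (13,71/8) (13,16) (9,18) (8,18)]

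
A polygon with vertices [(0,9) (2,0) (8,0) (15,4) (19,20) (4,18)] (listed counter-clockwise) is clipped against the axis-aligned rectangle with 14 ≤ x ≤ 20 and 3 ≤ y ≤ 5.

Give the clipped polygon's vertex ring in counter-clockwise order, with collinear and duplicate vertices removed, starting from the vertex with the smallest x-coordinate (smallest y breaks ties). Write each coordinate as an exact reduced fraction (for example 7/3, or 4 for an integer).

Clipped polygon: [(14,24/7) (15,4) (61/4,5) (14,5)]

1. After x ≥ 14: [(14,24/7) (15,4) (19,20) (14,58/3)]
2. After x ≤ 20: [(14,24/7) (15,4) (19,20) (14,58/3)]
3. After y ≥ 3: [(14,24/7) (15,4) (19,20) (14,58/3)]
4. After y ≤ 5: [(14,5) (14,24/7) (15,4) (61/4,5)]
5. Canonical ring: [(14,24/7) (15,4) (61/4,5) (14,5)]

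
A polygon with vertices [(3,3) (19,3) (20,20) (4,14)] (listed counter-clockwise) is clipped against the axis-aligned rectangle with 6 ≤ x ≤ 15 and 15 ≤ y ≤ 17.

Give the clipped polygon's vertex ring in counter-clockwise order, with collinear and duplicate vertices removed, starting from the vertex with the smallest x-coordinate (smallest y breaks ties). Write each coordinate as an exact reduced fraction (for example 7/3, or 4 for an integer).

1. After x ≥ 6: [(6,3) (19,3) (20,20) (6,59/4)]
2. After x ≤ 15: [(6,3) (15,3) (15,145/8) (6,59/4)]
3. After y ≥ 15: [(15,15) (15,145/8) (20/3,15)]
4. After y ≤ 17: [(15,15) (15,17) (12,17) (20/3,15)]
5. Canonical ring: [(20/3,15) (15,15) (15,17) (12,17)]

Clipped polygon: [(20/3,15) (15,15) (15,17) (12,17)]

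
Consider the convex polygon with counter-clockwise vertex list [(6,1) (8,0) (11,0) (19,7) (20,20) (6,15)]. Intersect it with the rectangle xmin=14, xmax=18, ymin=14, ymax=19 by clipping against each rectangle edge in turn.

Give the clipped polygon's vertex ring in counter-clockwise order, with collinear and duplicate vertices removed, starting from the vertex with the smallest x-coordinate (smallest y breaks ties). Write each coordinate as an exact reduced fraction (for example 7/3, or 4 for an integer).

1. After x ≥ 14: [(14,21/8) (19,7) (20,20) (14,125/7)]
2. After x ≤ 18: [(14,21/8) (18,49/8) (18,135/7) (14,125/7)]
3. After y ≥ 14: [(14,14) (18,14) (18,135/7) (14,125/7)]
4. After y ≤ 19: [(14,14) (18,14) (18,19) (86/5,19) (14,125/7)]
5. Canonical ring: [(14,14) (18,14) (18,19) (86/5,19) (14,125/7)]

Clipped polygon: [(14,14) (18,14) (18,19) (86/5,19) (14,125/7)]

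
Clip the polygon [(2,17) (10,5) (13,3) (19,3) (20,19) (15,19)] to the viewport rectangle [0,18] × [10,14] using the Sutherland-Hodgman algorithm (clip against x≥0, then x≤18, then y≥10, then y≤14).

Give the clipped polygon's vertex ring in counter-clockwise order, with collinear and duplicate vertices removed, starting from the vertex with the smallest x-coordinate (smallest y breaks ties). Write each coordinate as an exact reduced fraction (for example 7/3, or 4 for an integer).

1. After x ≥ 0: [(2,17) (10,5) (13,3) (19,3) (20,19) (15,19)]
2. After x ≤ 18: [(2,17) (10,5) (13,3) (18,3) (18,19) (15,19)]
3. After y ≥ 10: [(2,17) (20/3,10) (18,10) (18,19) (15,19)]
4. After y ≤ 14: [(4,14) (20/3,10) (18,10) (18,14)]
5. Canonical ring: [(4,14) (20/3,10) (18,10) (18,14)]

Clipped polygon: [(4,14) (20/3,10) (18,10) (18,14)]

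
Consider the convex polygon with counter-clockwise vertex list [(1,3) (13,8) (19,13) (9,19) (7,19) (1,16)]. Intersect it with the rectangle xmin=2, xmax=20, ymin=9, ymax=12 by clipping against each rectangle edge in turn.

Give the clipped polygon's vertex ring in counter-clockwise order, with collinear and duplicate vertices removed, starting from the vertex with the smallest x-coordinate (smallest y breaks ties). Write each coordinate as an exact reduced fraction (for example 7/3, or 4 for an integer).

1. After x ≥ 2: [(2,41/12) (13,8) (19,13) (9,19) (7,19) (2,33/2)]
2. After x ≤ 20: [(2,41/12) (13,8) (19,13) (9,19) (7,19) (2,33/2)]
3. After y ≥ 9: [(2,9) (71/5,9) (19,13) (9,19) (7,19) (2,33/2)]
4. After y ≤ 12: [(2,12) (2,9) (71/5,9) (89/5,12)]
5. Canonical ring: [(2,9) (71/5,9) (89/5,12) (2,12)]

Clipped polygon: [(2,9) (71/5,9) (89/5,12) (2,12)]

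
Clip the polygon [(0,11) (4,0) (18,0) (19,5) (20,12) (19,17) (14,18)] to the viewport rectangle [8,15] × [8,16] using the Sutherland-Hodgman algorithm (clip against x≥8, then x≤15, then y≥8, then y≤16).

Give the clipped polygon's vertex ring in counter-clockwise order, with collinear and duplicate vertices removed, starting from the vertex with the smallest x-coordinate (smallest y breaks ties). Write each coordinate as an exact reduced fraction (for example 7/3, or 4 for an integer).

1. After x ≥ 8: [(8,15) (8,0) (18,0) (19,5) (20,12) (19,17) (14,18)]
2. After x ≤ 15: [(8,15) (8,0) (15,0) (15,89/5) (14,18)]
3. After y ≥ 8: [(8,15) (8,8) (15,8) (15,89/5) (14,18)]
4. After y ≤ 16: [(10,16) (8,15) (8,8) (15,8) (15,16)]
5. Canonical ring: [(8,8) (15,8) (15,16) (10,16) (8,15)]

Clipped polygon: [(8,8) (15,8) (15,16) (10,16) (8,15)]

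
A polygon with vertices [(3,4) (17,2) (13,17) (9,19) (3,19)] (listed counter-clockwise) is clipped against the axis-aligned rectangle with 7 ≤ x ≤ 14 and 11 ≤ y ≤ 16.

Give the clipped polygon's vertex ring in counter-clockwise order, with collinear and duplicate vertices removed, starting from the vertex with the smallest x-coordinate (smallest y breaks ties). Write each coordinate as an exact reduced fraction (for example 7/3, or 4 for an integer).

1. After x ≥ 7: [(7,24/7) (17,2) (13,17) (9,19) (7,19)]
2. After x ≤ 14: [(7,24/7) (14,17/7) (14,53/4) (13,17) (9,19) (7,19)]
3. After y ≥ 11: [(7,11) (14,11) (14,53/4) (13,17) (9,19) (7,19)]
4. After y ≤ 16: [(7,16) (7,11) (14,11) (14,53/4) (199/15,16)]
5. Canonical ring: [(7,11) (14,11) (14,53/4) (199/15,16) (7,16)]

Clipped polygon: [(7,11) (14,11) (14,53/4) (199/15,16) (7,16)]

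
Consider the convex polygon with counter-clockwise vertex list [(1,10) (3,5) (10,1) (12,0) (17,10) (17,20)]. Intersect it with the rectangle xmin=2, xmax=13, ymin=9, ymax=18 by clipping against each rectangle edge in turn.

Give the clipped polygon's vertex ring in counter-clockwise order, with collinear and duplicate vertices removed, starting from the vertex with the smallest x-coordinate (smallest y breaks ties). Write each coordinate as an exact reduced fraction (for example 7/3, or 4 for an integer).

1. After x ≥ 2: [(2,85/8) (2,15/2) (3,5) (10,1) (12,0) (17,10) (17,20)]
2. After x ≤ 13: [(13,35/2) (2,85/8) (2,15/2) (3,5) (10,1) (12,0) (13,2)]
3. After y ≥ 9: [(13,9) (13,35/2) (2,85/8) (2,9)]
4. After y ≤ 18: [(13,9) (13,35/2) (2,85/8) (2,9)]
5. Canonical ring: [(2,9) (13,9) (13,35/2) (2,85/8)]

Clipped polygon: [(2,9) (13,9) (13,35/2) (2,85/8)]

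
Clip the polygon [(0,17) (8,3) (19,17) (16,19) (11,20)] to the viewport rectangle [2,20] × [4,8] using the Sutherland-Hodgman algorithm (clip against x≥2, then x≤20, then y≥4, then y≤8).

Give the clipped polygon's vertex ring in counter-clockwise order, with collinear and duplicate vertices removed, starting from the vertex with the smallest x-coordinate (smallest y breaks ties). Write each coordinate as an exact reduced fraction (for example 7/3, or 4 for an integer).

Clipped polygon: [(36/7,8) (52/7,4) (123/14,4) (167/14,8)]

1. After x ≥ 2: [(2,193/11) (2,27/2) (8,3) (19,17) (16,19) (11,20)]
2. After x ≤ 20: [(2,193/11) (2,27/2) (8,3) (19,17) (16,19) (11,20)]
3. After y ≥ 4: [(2,193/11) (2,27/2) (52/7,4) (123/14,4) (19,17) (16,19) (11,20)]
4. After y ≤ 8: [(36/7,8) (52/7,4) (123/14,4) (167/14,8)]
5. Canonical ring: [(36/7,8) (52/7,4) (123/14,4) (167/14,8)]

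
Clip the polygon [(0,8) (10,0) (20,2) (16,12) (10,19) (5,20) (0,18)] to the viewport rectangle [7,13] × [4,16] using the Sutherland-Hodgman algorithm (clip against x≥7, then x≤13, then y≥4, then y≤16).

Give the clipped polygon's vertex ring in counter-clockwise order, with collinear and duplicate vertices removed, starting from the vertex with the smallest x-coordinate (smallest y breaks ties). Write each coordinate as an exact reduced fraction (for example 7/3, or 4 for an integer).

1. After x ≥ 7: [(7,12/5) (10,0) (20,2) (16,12) (10,19) (7,98/5)]
2. After x ≤ 13: [(7,12/5) (10,0) (13,3/5) (13,31/2) (10,19) (7,98/5)]
3. After y ≥ 4: [(7,4) (13,4) (13,31/2) (10,19) (7,98/5)]
4. After y ≤ 16: [(7,16) (7,4) (13,4) (13,31/2) (88/7,16)]
5. Canonical ring: [(7,4) (13,4) (13,31/2) (88/7,16) (7,16)]

Clipped polygon: [(7,4) (13,4) (13,31/2) (88/7,16) (7,16)]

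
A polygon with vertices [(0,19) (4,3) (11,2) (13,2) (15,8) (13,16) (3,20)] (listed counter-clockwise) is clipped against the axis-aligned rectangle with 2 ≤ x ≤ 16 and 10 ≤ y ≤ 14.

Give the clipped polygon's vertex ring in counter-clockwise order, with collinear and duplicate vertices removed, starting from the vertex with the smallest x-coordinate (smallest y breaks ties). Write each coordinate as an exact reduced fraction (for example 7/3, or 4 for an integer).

Clipped polygon: [(2,11) (9/4,10) (29/2,10) (27/2,14) (2,14)]

1. After x ≥ 2: [(2,59/3) (2,11) (4,3) (11,2) (13,2) (15,8) (13,16) (3,20)]
2. After x ≤ 16: [(2,59/3) (2,11) (4,3) (11,2) (13,2) (15,8) (13,16) (3,20)]
3. After y ≥ 10: [(2,59/3) (2,11) (9/4,10) (29/2,10) (13,16) (3,20)]
4. After y ≤ 14: [(2,14) (2,11) (9/4,10) (29/2,10) (27/2,14)]
5. Canonical ring: [(2,11) (9/4,10) (29/2,10) (27/2,14) (2,14)]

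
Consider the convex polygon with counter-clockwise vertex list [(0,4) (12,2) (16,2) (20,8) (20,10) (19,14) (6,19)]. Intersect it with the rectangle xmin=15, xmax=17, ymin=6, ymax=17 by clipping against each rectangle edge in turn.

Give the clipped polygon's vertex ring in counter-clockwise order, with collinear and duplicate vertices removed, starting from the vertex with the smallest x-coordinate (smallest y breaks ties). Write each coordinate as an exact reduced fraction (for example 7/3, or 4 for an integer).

Clipped polygon: [(15,6) (17,6) (17,192/13) (15,202/13)]

1. After x ≥ 15: [(15,2) (16,2) (20,8) (20,10) (19,14) (15,202/13)]
2. After x ≤ 17: [(15,2) (16,2) (17,7/2) (17,192/13) (15,202/13)]
3. After y ≥ 6: [(15,6) (17,6) (17,192/13) (15,202/13)]
4. After y ≤ 17: [(15,6) (17,6) (17,192/13) (15,202/13)]
5. Canonical ring: [(15,6) (17,6) (17,192/13) (15,202/13)]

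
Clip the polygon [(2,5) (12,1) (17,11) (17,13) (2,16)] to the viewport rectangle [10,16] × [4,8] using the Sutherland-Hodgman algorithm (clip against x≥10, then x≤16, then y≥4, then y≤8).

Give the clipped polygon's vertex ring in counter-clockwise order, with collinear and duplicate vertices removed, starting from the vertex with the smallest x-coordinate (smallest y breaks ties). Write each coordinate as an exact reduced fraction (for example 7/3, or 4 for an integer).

1. After x ≥ 10: [(10,9/5) (12,1) (17,11) (17,13) (10,72/5)]
2. After x ≤ 16: [(10,9/5) (12,1) (16,9) (16,66/5) (10,72/5)]
3. After y ≥ 4: [(10,4) (27/2,4) (16,9) (16,66/5) (10,72/5)]
4. After y ≤ 8: [(10,8) (10,4) (27/2,4) (31/2,8)]
5. Canonical ring: [(10,4) (27/2,4) (31/2,8) (10,8)]

Clipped polygon: [(10,4) (27/2,4) (31/2,8) (10,8)]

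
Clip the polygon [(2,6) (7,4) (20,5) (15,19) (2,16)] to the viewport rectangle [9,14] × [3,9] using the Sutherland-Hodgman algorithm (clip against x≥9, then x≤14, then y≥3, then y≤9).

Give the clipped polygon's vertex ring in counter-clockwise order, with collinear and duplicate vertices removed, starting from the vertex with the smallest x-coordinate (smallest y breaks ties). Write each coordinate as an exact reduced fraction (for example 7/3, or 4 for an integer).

1. After x ≥ 9: [(9,54/13) (20,5) (15,19) (9,229/13)]
2. After x ≤ 14: [(9,54/13) (14,59/13) (14,244/13) (9,229/13)]
3. After y ≥ 3: [(9,54/13) (14,59/13) (14,244/13) (9,229/13)]
4. After y ≤ 9: [(9,9) (9,54/13) (14,59/13) (14,9)]
5. Canonical ring: [(9,54/13) (14,59/13) (14,9) (9,9)]

Clipped polygon: [(9,54/13) (14,59/13) (14,9) (9,9)]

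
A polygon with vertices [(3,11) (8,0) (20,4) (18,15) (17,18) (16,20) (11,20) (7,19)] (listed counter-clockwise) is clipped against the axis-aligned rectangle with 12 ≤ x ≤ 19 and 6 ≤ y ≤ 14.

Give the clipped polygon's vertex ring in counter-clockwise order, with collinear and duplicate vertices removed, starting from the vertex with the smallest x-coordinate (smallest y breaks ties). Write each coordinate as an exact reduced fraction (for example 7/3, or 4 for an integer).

1. After x ≥ 12: [(12,4/3) (20,4) (18,15) (17,18) (16,20) (12,20)]
2. After x ≤ 19: [(12,4/3) (19,11/3) (19,19/2) (18,15) (17,18) (16,20) (12,20)]
3. After y ≥ 6: [(12,6) (19,6) (19,19/2) (18,15) (17,18) (16,20) (12,20)]
4. After y ≤ 14: [(12,14) (12,6) (19,6) (19,19/2) (200/11,14)]
5. Canonical ring: [(12,6) (19,6) (19,19/2) (200/11,14) (12,14)]

Clipped polygon: [(12,6) (19,6) (19,19/2) (200/11,14) (12,14)]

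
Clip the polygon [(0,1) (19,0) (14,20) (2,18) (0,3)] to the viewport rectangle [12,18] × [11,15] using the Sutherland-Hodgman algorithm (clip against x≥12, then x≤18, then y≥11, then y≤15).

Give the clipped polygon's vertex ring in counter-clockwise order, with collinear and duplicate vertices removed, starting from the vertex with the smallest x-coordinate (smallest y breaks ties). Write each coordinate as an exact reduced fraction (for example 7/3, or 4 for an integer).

1. After x ≥ 12: [(12,7/19) (19,0) (14,20) (12,59/3)]
2. After x ≤ 18: [(12,7/19) (18,1/19) (18,4) (14,20) (12,59/3)]
3. After y ≥ 11: [(12,11) (65/4,11) (14,20) (12,59/3)]
4. After y ≤ 15: [(12,15) (12,11) (65/4,11) (61/4,15)]
5. Canonical ring: [(12,11) (65/4,11) (61/4,15) (12,15)]

Clipped polygon: [(12,11) (65/4,11) (61/4,15) (12,15)]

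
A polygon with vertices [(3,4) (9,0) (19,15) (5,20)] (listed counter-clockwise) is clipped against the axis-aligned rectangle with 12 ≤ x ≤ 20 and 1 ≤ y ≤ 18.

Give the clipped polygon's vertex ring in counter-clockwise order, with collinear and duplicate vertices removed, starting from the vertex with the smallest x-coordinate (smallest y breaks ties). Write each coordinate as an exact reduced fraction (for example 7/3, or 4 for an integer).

Clipped polygon: [(12,9/2) (19,15) (12,35/2)]

1. After x ≥ 12: [(12,9/2) (19,15) (12,35/2)]
2. After x ≤ 20: [(12,9/2) (19,15) (12,35/2)]
3. After y ≥ 1: [(12,9/2) (19,15) (12,35/2)]
4. After y ≤ 18: [(12,9/2) (19,15) (12,35/2)]
5. Canonical ring: [(12,9/2) (19,15) (12,35/2)]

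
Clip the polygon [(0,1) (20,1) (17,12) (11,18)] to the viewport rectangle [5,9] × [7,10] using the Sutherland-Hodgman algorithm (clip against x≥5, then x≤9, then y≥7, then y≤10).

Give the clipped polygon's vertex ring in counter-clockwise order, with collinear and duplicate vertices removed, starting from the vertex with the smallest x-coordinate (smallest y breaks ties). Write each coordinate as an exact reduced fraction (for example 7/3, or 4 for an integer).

1. After x ≥ 5: [(5,96/11) (5,1) (20,1) (17,12) (11,18)]
2. After x ≤ 9: [(9,164/11) (5,96/11) (5,1) (9,1)]
3. After y ≥ 7: [(9,7) (9,164/11) (5,96/11) (5,7)]
4. After y ≤ 10: [(9,7) (9,10) (99/17,10) (5,96/11) (5,7)]
5. Canonical ring: [(5,7) (9,7) (9,10) (99/17,10) (5,96/11)]

Clipped polygon: [(5,7) (9,7) (9,10) (99/17,10) (5,96/11)]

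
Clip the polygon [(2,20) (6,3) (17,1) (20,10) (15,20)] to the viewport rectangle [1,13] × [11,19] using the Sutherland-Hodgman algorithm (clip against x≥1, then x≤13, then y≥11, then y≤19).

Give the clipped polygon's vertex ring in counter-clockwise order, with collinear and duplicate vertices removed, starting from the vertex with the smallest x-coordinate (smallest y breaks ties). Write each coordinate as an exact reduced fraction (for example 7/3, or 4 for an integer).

Clipped polygon: [(38/17,19) (70/17,11) (13,11) (13,19)]

1. After x ≥ 1: [(2,20) (6,3) (17,1) (20,10) (15,20)]
2. After x ≤ 13: [(13,20) (2,20) (6,3) (13,19/11)]
3. After y ≥ 11: [(13,11) (13,20) (2,20) (70/17,11)]
4. After y ≤ 19: [(13,11) (13,19) (38/17,19) (70/17,11)]
5. Canonical ring: [(38/17,19) (70/17,11) (13,11) (13,19)]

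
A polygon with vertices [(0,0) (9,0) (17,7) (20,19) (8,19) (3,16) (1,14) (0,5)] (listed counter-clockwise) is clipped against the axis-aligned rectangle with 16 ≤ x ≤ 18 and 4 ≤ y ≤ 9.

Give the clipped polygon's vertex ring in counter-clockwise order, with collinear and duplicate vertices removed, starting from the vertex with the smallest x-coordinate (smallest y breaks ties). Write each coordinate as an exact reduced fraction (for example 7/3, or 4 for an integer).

Clipped polygon: [(16,49/8) (17,7) (35/2,9) (16,9)]

1. After x ≥ 16: [(16,49/8) (17,7) (20,19) (16,19)]
2. After x ≤ 18: [(16,49/8) (17,7) (18,11) (18,19) (16,19)]
3. After y ≥ 4: [(16,49/8) (17,7) (18,11) (18,19) (16,19)]
4. After y ≤ 9: [(16,9) (16,49/8) (17,7) (35/2,9)]
5. Canonical ring: [(16,49/8) (17,7) (35/2,9) (16,9)]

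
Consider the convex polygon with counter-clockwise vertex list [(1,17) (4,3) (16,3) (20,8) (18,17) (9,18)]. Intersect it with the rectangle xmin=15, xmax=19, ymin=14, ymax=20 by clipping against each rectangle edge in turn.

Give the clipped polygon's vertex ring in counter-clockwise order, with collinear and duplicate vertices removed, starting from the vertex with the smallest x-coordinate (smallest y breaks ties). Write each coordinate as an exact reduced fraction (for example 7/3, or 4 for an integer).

1. After x ≥ 15: [(15,3) (16,3) (20,8) (18,17) (15,52/3)]
2. After x ≤ 19: [(15,3) (16,3) (19,27/4) (19,25/2) (18,17) (15,52/3)]
3. After y ≥ 14: [(15,14) (56/3,14) (18,17) (15,52/3)]
4. After y ≤ 20: [(15,14) (56/3,14) (18,17) (15,52/3)]
5. Canonical ring: [(15,14) (56/3,14) (18,17) (15,52/3)]

Clipped polygon: [(15,14) (56/3,14) (18,17) (15,52/3)]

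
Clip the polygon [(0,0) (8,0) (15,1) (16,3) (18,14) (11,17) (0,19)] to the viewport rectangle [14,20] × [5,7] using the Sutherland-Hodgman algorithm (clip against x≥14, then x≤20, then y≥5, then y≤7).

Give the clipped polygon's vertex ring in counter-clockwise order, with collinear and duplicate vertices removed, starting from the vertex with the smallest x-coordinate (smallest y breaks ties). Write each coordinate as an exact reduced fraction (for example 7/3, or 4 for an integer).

1. After x ≥ 14: [(14,6/7) (15,1) (16,3) (18,14) (14,110/7)]
2. After x ≤ 20: [(14,6/7) (15,1) (16,3) (18,14) (14,110/7)]
3. After y ≥ 5: [(14,5) (180/11,5) (18,14) (14,110/7)]
4. After y ≤ 7: [(14,7) (14,5) (180/11,5) (184/11,7)]
5. Canonical ring: [(14,5) (180/11,5) (184/11,7) (14,7)]

Clipped polygon: [(14,5) (180/11,5) (184/11,7) (14,7)]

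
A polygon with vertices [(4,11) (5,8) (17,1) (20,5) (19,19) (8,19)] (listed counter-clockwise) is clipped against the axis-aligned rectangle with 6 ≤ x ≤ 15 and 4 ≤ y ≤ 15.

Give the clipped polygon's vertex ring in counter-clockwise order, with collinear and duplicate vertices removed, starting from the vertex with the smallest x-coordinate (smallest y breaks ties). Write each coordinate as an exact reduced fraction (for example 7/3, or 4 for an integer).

1. After x ≥ 6: [(6,15) (6,89/12) (17,1) (20,5) (19,19) (8,19)]
2. After x ≤ 15: [(6,15) (6,89/12) (15,13/6) (15,19) (8,19)]
3. After y ≥ 4: [(6,15) (6,89/12) (83/7,4) (15,4) (15,19) (8,19)]
4. After y ≤ 15: [(6,15) (6,15) (6,89/12) (83/7,4) (15,4) (15,15)]
5. Canonical ring: [(6,89/12) (83/7,4) (15,4) (15,15) (6,15)]

Clipped polygon: [(6,89/12) (83/7,4) (15,4) (15,15) (6,15)]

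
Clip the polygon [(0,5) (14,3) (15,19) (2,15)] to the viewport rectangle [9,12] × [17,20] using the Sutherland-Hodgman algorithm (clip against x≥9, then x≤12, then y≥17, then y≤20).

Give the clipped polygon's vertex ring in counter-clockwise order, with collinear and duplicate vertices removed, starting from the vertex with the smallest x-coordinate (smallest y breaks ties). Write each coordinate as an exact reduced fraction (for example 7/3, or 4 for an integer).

Clipped polygon: [(9,17) (12,17) (12,235/13) (9,223/13)]

1. After x ≥ 9: [(9,26/7) (14,3) (15,19) (9,223/13)]
2. After x ≤ 12: [(9,26/7) (12,23/7) (12,235/13) (9,223/13)]
3. After y ≥ 17: [(9,17) (12,17) (12,235/13) (9,223/13)]
4. After y ≤ 20: [(9,17) (12,17) (12,235/13) (9,223/13)]
5. Canonical ring: [(9,17) (12,17) (12,235/13) (9,223/13)]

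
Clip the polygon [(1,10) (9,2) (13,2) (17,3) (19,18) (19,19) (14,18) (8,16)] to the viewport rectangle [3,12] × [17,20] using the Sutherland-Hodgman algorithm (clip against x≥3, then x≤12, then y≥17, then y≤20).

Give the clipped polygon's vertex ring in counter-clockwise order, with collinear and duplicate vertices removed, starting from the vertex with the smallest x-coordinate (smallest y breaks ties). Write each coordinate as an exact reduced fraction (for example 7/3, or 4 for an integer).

1. After x ≥ 3: [(3,82/7) (3,8) (9,2) (13,2) (17,3) (19,18) (19,19) (14,18) (8,16)]
2. After x ≤ 12: [(3,82/7) (3,8) (9,2) (12,2) (12,52/3) (8,16)]
3. After y ≥ 17: [(12,17) (12,52/3) (11,17)]
4. After y ≤ 20: [(12,17) (12,52/3) (11,17)]
5. Canonical ring: [(11,17) (12,17) (12,52/3)]

Clipped polygon: [(11,17) (12,17) (12,52/3)]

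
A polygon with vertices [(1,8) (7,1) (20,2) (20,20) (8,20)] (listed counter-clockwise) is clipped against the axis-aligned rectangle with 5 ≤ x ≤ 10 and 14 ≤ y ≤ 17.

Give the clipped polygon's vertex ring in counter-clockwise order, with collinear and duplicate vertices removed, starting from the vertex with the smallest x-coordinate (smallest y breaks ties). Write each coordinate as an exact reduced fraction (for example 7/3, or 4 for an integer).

1. After x ≥ 5: [(5,104/7) (5,10/3) (7,1) (20,2) (20,20) (8,20)]
2. After x ≤ 10: [(5,104/7) (5,10/3) (7,1) (10,16/13) (10,20) (8,20)]
3. After y ≥ 14: [(5,104/7) (5,14) (10,14) (10,20) (8,20)]
4. After y ≤ 17: [(25/4,17) (5,104/7) (5,14) (10,14) (10,17)]
5. Canonical ring: [(5,14) (10,14) (10,17) (25/4,17) (5,104/7)]

Clipped polygon: [(5,14) (10,14) (10,17) (25/4,17) (5,104/7)]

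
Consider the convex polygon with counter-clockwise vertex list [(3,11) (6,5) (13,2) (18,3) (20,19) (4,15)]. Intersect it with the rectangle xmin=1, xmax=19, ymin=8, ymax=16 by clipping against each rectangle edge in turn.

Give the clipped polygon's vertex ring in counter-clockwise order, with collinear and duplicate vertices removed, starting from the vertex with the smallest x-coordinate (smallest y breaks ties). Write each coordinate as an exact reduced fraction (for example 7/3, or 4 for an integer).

1. After x ≥ 1: [(3,11) (6,5) (13,2) (18,3) (20,19) (4,15)]
2. After x ≤ 19: [(3,11) (6,5) (13,2) (18,3) (19,11) (19,75/4) (4,15)]
3. After y ≥ 8: [(3,11) (9/2,8) (149/8,8) (19,11) (19,75/4) (4,15)]
4. After y ≤ 16: [(3,11) (9/2,8) (149/8,8) (19,11) (19,16) (8,16) (4,15)]
5. Canonical ring: [(3,11) (9/2,8) (149/8,8) (19,11) (19,16) (8,16) (4,15)]

Clipped polygon: [(3,11) (9/2,8) (149/8,8) (19,11) (19,16) (8,16) (4,15)]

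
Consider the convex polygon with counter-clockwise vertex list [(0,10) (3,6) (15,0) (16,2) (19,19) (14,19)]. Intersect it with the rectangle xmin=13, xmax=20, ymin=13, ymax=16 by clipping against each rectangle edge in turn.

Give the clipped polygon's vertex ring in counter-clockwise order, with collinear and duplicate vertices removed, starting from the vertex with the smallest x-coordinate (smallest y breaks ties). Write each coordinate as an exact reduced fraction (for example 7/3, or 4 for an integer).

1. After x ≥ 13: [(13,257/14) (13,1) (15,0) (16,2) (19,19) (14,19)]
2. After x ≤ 20: [(13,257/14) (13,1) (15,0) (16,2) (19,19) (14,19)]
3. After y ≥ 13: [(13,257/14) (13,13) (305/17,13) (19,19) (14,19)]
4. After y ≤ 16: [(13,16) (13,13) (305/17,13) (314/17,16)]
5. Canonical ring: [(13,13) (305/17,13) (314/17,16) (13,16)]

Clipped polygon: [(13,13) (305/17,13) (314/17,16) (13,16)]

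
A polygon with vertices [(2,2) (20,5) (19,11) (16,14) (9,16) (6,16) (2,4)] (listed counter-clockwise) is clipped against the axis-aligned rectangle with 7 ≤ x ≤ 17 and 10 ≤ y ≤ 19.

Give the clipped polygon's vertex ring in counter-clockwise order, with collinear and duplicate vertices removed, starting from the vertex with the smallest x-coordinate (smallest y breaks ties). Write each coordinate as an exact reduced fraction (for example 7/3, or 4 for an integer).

Clipped polygon: [(7,10) (17,10) (17,13) (16,14) (9,16) (7,16)]

1. After x ≥ 7: [(7,17/6) (20,5) (19,11) (16,14) (9,16) (7,16)]
2. After x ≤ 17: [(7,17/6) (17,9/2) (17,13) (16,14) (9,16) (7,16)]
3. After y ≥ 10: [(7,10) (17,10) (17,13) (16,14) (9,16) (7,16)]
4. After y ≤ 19: [(7,10) (17,10) (17,13) (16,14) (9,16) (7,16)]
5. Canonical ring: [(7,10) (17,10) (17,13) (16,14) (9,16) (7,16)]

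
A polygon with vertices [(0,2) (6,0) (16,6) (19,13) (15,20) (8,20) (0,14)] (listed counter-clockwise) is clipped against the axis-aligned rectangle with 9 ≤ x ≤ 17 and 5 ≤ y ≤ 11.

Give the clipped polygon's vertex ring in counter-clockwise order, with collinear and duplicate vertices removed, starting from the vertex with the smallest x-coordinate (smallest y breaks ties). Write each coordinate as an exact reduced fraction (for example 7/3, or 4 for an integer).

Clipped polygon: [(9,5) (43/3,5) (16,6) (17,25/3) (17,11) (9,11)]

1. After x ≥ 9: [(9,9/5) (16,6) (19,13) (15,20) (9,20)]
2. After x ≤ 17: [(9,9/5) (16,6) (17,25/3) (17,33/2) (15,20) (9,20)]
3. After y ≥ 5: [(9,5) (43/3,5) (16,6) (17,25/3) (17,33/2) (15,20) (9,20)]
4. After y ≤ 11: [(9,11) (9,5) (43/3,5) (16,6) (17,25/3) (17,11)]
5. Canonical ring: [(9,5) (43/3,5) (16,6) (17,25/3) (17,11) (9,11)]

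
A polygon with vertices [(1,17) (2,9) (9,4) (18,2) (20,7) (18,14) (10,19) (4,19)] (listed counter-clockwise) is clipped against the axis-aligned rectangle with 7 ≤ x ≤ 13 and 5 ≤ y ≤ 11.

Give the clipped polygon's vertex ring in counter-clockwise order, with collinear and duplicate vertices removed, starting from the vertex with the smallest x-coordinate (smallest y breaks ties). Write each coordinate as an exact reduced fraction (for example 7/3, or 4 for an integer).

1. After x ≥ 7: [(7,38/7) (9,4) (18,2) (20,7) (18,14) (10,19) (7,19)]
2. After x ≤ 13: [(7,38/7) (9,4) (13,28/9) (13,137/8) (10,19) (7,19)]
3. After y ≥ 5: [(7,38/7) (38/5,5) (13,5) (13,137/8) (10,19) (7,19)]
4. After y ≤ 11: [(7,11) (7,38/7) (38/5,5) (13,5) (13,11)]
5. Canonical ring: [(7,38/7) (38/5,5) (13,5) (13,11) (7,11)]

Clipped polygon: [(7,38/7) (38/5,5) (13,5) (13,11) (7,11)]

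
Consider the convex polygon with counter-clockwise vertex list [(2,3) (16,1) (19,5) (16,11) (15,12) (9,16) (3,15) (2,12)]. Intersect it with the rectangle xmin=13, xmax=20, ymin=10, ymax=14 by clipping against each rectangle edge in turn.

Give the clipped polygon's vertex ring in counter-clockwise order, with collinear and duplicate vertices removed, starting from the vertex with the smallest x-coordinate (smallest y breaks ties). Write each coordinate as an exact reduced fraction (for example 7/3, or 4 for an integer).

1. After x ≥ 13: [(13,10/7) (16,1) (19,5) (16,11) (15,12) (13,40/3)]
2. After x ≤ 20: [(13,10/7) (16,1) (19,5) (16,11) (15,12) (13,40/3)]
3. After y ≥ 10: [(13,10) (33/2,10) (16,11) (15,12) (13,40/3)]
4. After y ≤ 14: [(13,10) (33/2,10) (16,11) (15,12) (13,40/3)]
5. Canonical ring: [(13,10) (33/2,10) (16,11) (15,12) (13,40/3)]

Clipped polygon: [(13,10) (33/2,10) (16,11) (15,12) (13,40/3)]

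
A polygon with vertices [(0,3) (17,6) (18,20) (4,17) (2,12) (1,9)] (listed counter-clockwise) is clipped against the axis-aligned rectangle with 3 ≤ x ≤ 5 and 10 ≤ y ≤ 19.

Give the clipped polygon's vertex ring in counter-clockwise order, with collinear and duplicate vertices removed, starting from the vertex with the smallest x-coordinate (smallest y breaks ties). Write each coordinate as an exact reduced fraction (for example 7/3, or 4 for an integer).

1. After x ≥ 3: [(3,60/17) (17,6) (18,20) (4,17) (3,29/2)]
2. After x ≤ 5: [(3,60/17) (5,66/17) (5,241/14) (4,17) (3,29/2)]
3. After y ≥ 10: [(3,10) (5,10) (5,241/14) (4,17) (3,29/2)]
4. After y ≤ 19: [(3,10) (5,10) (5,241/14) (4,17) (3,29/2)]
5. Canonical ring: [(3,10) (5,10) (5,241/14) (4,17) (3,29/2)]

Clipped polygon: [(3,10) (5,10) (5,241/14) (4,17) (3,29/2)]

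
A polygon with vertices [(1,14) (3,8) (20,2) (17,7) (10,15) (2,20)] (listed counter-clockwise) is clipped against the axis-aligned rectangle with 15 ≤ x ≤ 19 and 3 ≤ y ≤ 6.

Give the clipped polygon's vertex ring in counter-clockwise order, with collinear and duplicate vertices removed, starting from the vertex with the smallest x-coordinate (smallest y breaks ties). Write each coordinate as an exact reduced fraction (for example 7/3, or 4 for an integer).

1. After x ≥ 15: [(15,64/17) (20,2) (17,7) (15,65/7)]
2. After x ≤ 19: [(15,64/17) (19,40/17) (19,11/3) (17,7) (15,65/7)]
3. After y ≥ 3: [(15,64/17) (103/6,3) (19,3) (19,11/3) (17,7) (15,65/7)]
4. After y ≤ 6: [(15,6) (15,64/17) (103/6,3) (19,3) (19,11/3) (88/5,6)]
5. Canonical ring: [(15,64/17) (103/6,3) (19,3) (19,11/3) (88/5,6) (15,6)]

Clipped polygon: [(15,64/17) (103/6,3) (19,3) (19,11/3) (88/5,6) (15,6)]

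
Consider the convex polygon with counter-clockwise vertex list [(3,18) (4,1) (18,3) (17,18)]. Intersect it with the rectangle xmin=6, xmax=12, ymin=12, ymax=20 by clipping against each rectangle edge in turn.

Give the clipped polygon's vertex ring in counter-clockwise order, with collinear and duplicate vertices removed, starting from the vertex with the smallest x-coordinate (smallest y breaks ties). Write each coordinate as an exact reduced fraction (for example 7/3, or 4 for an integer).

1. After x ≥ 6: [(6,18) (6,9/7) (18,3) (17,18)]
2. After x ≤ 12: [(12,18) (6,18) (6,9/7) (12,15/7)]
3. After y ≥ 12: [(12,12) (12,18) (6,18) (6,12)]
4. After y ≤ 20: [(12,12) (12,18) (6,18) (6,12)]
5. Canonical ring: [(6,12) (12,12) (12,18) (6,18)]

Clipped polygon: [(6,12) (12,12) (12,18) (6,18)]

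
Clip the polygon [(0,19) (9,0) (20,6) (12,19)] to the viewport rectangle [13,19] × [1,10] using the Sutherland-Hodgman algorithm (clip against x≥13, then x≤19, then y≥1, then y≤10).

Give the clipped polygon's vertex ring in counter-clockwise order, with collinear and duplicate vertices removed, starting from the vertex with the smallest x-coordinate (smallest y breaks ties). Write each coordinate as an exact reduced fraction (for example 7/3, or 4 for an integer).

Clipped polygon: [(13,24/11) (19,60/11) (19,61/8) (228/13,10) (13,10)]

1. After x ≥ 13: [(13,24/11) (20,6) (13,139/8)]
2. After x ≤ 19: [(13,24/11) (19,60/11) (19,61/8) (13,139/8)]
3. After y ≥ 1: [(13,24/11) (19,60/11) (19,61/8) (13,139/8)]
4. After y ≤ 10: [(13,10) (13,24/11) (19,60/11) (19,61/8) (228/13,10)]
5. Canonical ring: [(13,24/11) (19,60/11) (19,61/8) (228/13,10) (13,10)]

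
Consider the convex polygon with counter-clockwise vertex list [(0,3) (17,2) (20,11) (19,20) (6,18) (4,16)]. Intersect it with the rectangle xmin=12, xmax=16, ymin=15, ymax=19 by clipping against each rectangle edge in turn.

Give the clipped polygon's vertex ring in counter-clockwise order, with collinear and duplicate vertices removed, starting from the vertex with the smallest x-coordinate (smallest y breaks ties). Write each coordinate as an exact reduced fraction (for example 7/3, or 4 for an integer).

Clipped polygon: [(12,15) (16,15) (16,19) (25/2,19) (12,246/13)]

1. After x ≥ 12: [(12,39/17) (17,2) (20,11) (19,20) (12,246/13)]
2. After x ≤ 16: [(12,39/17) (16,35/17) (16,254/13) (12,246/13)]
3. After y ≥ 15: [(12,15) (16,15) (16,254/13) (12,246/13)]
4. After y ≤ 19: [(12,15) (16,15) (16,19) (25/2,19) (12,246/13)]
5. Canonical ring: [(12,15) (16,15) (16,19) (25/2,19) (12,246/13)]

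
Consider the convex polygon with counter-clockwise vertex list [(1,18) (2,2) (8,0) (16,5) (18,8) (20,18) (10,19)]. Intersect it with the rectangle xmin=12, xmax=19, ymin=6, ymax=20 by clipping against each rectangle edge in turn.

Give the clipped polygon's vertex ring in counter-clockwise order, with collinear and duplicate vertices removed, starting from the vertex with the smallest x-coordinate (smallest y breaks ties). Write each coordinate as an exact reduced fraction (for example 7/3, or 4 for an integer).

Clipped polygon: [(12,6) (50/3,6) (18,8) (19,13) (19,181/10) (12,94/5)]

1. After x ≥ 12: [(12,5/2) (16,5) (18,8) (20,18) (12,94/5)]
2. After x ≤ 19: [(12,5/2) (16,5) (18,8) (19,13) (19,181/10) (12,94/5)]
3. After y ≥ 6: [(12,6) (50/3,6) (18,8) (19,13) (19,181/10) (12,94/5)]
4. After y ≤ 20: [(12,6) (50/3,6) (18,8) (19,13) (19,181/10) (12,94/5)]
5. Canonical ring: [(12,6) (50/3,6) (18,8) (19,13) (19,181/10) (12,94/5)]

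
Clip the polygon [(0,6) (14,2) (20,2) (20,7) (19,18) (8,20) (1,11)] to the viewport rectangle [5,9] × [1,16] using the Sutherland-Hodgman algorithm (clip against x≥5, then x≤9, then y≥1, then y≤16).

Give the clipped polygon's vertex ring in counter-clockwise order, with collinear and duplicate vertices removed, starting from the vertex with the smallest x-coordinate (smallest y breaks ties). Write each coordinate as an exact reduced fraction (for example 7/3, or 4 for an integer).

1. After x ≥ 5: [(5,32/7) (14,2) (20,2) (20,7) (19,18) (8,20) (5,113/7)]
2. After x ≤ 9: [(5,32/7) (9,24/7) (9,218/11) (8,20) (5,113/7)]
3. After y ≥ 1: [(5,32/7) (9,24/7) (9,218/11) (8,20) (5,113/7)]
4. After y ≤ 16: [(5,16) (5,32/7) (9,24/7) (9,16)]
5. Canonical ring: [(5,32/7) (9,24/7) (9,16) (5,16)]

Clipped polygon: [(5,32/7) (9,24/7) (9,16) (5,16)]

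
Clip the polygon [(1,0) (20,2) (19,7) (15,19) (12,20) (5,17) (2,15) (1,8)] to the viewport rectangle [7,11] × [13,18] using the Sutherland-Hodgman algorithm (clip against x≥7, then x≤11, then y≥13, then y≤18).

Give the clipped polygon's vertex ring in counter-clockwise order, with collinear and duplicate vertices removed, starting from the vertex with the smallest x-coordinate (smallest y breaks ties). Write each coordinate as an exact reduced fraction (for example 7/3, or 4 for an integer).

1. After x ≥ 7: [(7,12/19) (20,2) (19,7) (15,19) (12,20) (7,125/7)]
2. After x ≤ 11: [(7,12/19) (11,20/19) (11,137/7) (7,125/7)]
3. After y ≥ 13: [(7,13) (11,13) (11,137/7) (7,125/7)]
4. After y ≤ 18: [(7,13) (11,13) (11,18) (22/3,18) (7,125/7)]
5. Canonical ring: [(7,13) (11,13) (11,18) (22/3,18) (7,125/7)]

Clipped polygon: [(7,13) (11,13) (11,18) (22/3,18) (7,125/7)]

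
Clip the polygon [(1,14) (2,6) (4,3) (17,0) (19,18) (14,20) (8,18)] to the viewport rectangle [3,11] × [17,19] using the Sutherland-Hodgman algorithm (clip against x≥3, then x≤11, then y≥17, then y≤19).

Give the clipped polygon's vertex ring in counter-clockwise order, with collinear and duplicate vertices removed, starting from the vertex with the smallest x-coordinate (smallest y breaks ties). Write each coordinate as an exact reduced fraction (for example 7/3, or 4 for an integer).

Clipped polygon: [(25/4,17) (11,17) (11,19) (8,18)]

1. After x ≥ 3: [(3,106/7) (3,9/2) (4,3) (17,0) (19,18) (14,20) (8,18)]
2. After x ≤ 11: [(3,106/7) (3,9/2) (4,3) (11,18/13) (11,19) (8,18)]
3. After y ≥ 17: [(25/4,17) (11,17) (11,19) (8,18)]
4. After y ≤ 19: [(25/4,17) (11,17) (11,19) (8,18)]
5. Canonical ring: [(25/4,17) (11,17) (11,19) (8,18)]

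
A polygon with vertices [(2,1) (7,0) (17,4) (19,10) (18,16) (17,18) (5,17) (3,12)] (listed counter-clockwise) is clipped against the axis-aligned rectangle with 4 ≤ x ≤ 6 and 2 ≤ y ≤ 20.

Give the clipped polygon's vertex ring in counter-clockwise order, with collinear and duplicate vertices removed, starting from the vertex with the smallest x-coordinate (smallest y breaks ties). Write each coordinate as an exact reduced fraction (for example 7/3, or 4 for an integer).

Clipped polygon: [(4,2) (6,2) (6,205/12) (5,17) (4,29/2)]

1. After x ≥ 4: [(4,3/5) (7,0) (17,4) (19,10) (18,16) (17,18) (5,17) (4,29/2)]
2. After x ≤ 6: [(4,3/5) (6,1/5) (6,205/12) (5,17) (4,29/2)]
3. After y ≥ 2: [(4,2) (6,2) (6,205/12) (5,17) (4,29/2)]
4. After y ≤ 20: [(4,2) (6,2) (6,205/12) (5,17) (4,29/2)]
5. Canonical ring: [(4,2) (6,2) (6,205/12) (5,17) (4,29/2)]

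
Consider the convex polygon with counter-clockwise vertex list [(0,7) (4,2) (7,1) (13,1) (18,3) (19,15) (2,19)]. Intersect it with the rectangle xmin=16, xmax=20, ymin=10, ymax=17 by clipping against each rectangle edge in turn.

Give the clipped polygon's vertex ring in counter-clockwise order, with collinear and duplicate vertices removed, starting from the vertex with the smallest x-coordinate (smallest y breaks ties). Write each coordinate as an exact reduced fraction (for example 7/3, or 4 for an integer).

Clipped polygon: [(16,10) (223/12,10) (19,15) (16,267/17)]

1. After x ≥ 16: [(16,11/5) (18,3) (19,15) (16,267/17)]
2. After x ≤ 20: [(16,11/5) (18,3) (19,15) (16,267/17)]
3. After y ≥ 10: [(16,10) (223/12,10) (19,15) (16,267/17)]
4. After y ≤ 17: [(16,10) (223/12,10) (19,15) (16,267/17)]
5. Canonical ring: [(16,10) (223/12,10) (19,15) (16,267/17)]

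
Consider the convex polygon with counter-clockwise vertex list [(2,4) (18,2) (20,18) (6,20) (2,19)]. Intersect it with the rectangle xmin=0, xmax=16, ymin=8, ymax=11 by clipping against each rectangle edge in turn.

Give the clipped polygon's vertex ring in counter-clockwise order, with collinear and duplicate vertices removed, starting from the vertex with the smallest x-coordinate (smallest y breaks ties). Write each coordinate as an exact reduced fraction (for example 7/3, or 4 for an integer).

Clipped polygon: [(2,8) (16,8) (16,11) (2,11)]

1. After x ≥ 0: [(2,4) (18,2) (20,18) (6,20) (2,19)]
2. After x ≤ 16: [(2,4) (16,9/4) (16,130/7) (6,20) (2,19)]
3. After y ≥ 8: [(2,8) (16,8) (16,130/7) (6,20) (2,19)]
4. After y ≤ 11: [(2,11) (2,8) (16,8) (16,11)]
5. Canonical ring: [(2,8) (16,8) (16,11) (2,11)]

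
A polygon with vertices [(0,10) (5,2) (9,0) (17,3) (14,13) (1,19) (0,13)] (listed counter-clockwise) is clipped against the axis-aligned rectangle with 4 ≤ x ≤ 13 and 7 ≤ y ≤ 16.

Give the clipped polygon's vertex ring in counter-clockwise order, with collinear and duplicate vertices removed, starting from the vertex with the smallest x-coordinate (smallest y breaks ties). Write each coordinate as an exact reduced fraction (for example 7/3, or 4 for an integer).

1. After x ≥ 4: [(4,18/5) (5,2) (9,0) (17,3) (14,13) (4,229/13)]
2. After x ≤ 13: [(4,18/5) (5,2) (9,0) (13,3/2) (13,175/13) (4,229/13)]
3. After y ≥ 7: [(4,7) (13,7) (13,175/13) (4,229/13)]
4. After y ≤ 16: [(4,16) (4,7) (13,7) (13,175/13) (15/2,16)]
5. Canonical ring: [(4,7) (13,7) (13,175/13) (15/2,16) (4,16)]

Clipped polygon: [(4,7) (13,7) (13,175/13) (15/2,16) (4,16)]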